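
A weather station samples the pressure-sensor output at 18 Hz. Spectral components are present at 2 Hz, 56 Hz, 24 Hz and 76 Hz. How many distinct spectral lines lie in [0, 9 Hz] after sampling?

fs/2 = 9 Hz.
2 Hz ≤ fs/2 = 9 Hz, passes unchanged.
56 Hz mod fs = 2 Hz.
2 Hz ≤ fs/2 = 9 Hz, appears at 2 Hz.
24 Hz mod fs = 6 Hz.
6 Hz ≤ fs/2 = 9 Hz, appears at 6 Hz.
76 Hz mod fs = 4 Hz.
4 Hz ≤ fs/2 = 9 Hz, appears at 4 Hz.
Distinct values: {2 Hz, 4 Hz, 6 Hz} → 3.

3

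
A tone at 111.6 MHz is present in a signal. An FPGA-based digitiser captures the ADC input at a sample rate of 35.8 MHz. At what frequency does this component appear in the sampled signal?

111.6 MHz mod fs = 4.2 MHz.
4.2 MHz ≤ fs/2 = 17.9 MHz, appears at 4.2 MHz.

4.2 MHz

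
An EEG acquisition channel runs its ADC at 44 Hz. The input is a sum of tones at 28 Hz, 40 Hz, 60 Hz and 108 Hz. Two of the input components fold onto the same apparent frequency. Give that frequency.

16 Hz

fs/2 = 22 Hz.
28 Hz > fs/2 = 22 Hz, folds to fs − 28 Hz = 16 Hz.
40 Hz > fs/2 = 22 Hz, folds to fs − 40 Hz = 4 Hz.
60 Hz mod fs = 16 Hz.
16 Hz ≤ fs/2 = 22 Hz, appears at 16 Hz.
108 Hz mod fs = 20 Hz.
20 Hz ≤ fs/2 = 22 Hz, appears at 20 Hz.
28 Hz and 60 Hz both map to 16 Hz.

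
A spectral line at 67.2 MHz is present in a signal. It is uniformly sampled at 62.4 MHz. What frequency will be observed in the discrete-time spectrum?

4.8 MHz

67.2 MHz mod fs = 4.8 MHz.
4.8 MHz ≤ fs/2 = 31.2 MHz, appears at 4.8 MHz.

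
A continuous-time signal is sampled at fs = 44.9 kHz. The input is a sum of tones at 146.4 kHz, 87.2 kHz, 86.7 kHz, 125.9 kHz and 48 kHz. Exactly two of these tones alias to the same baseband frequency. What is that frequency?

fs/2 = 22.45 kHz.
146.4 kHz mod fs = 11.7 kHz.
11.7 kHz ≤ fs/2 = 22.45 kHz, appears at 11.7 kHz.
87.2 kHz mod fs = 42.3 kHz.
42.3 kHz > fs/2 = 22.45 kHz, folds to fs − 42.3 kHz = 2.6 kHz.
86.7 kHz mod fs = 41.8 kHz.
41.8 kHz > fs/2 = 22.45 kHz, folds to fs − 41.8 kHz = 3.1 kHz.
125.9 kHz mod fs = 36.1 kHz.
36.1 kHz > fs/2 = 22.45 kHz, folds to fs − 36.1 kHz = 8.8 kHz.
48 kHz mod fs = 3.1 kHz.
3.1 kHz ≤ fs/2 = 22.45 kHz, appears at 3.1 kHz.
48 kHz and 86.7 kHz both map to 3.1 kHz.

3.1 kHz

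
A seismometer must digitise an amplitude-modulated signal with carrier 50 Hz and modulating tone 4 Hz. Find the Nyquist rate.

108 Hz

AM sidebands sit at fc ± fm = 46 Hz and 54 Hz.
Highest-frequency component: 54 Hz.
Nyquist rate = 2 × 54 Hz = 108 Hz.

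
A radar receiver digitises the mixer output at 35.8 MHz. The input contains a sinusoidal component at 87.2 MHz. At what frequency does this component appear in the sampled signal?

15.6 MHz

87.2 MHz mod fs = 15.6 MHz.
15.6 MHz ≤ fs/2 = 17.9 MHz, appears at 15.6 MHz.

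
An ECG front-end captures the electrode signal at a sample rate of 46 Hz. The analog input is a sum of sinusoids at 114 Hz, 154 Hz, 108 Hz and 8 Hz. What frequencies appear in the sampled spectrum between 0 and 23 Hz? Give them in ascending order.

fs/2 = 23 Hz.
114 Hz mod fs = 22 Hz.
22 Hz ≤ fs/2 = 23 Hz, appears at 22 Hz.
154 Hz mod fs = 16 Hz.
16 Hz ≤ fs/2 = 23 Hz, appears at 16 Hz.
108 Hz mod fs = 16 Hz.
16 Hz ≤ fs/2 = 23 Hz, appears at 16 Hz.
8 Hz ≤ fs/2 = 23 Hz, passes unchanged.
Distinct values: {8 Hz, 16 Hz, 22 Hz}.

8 Hz, 16 Hz, 22 Hz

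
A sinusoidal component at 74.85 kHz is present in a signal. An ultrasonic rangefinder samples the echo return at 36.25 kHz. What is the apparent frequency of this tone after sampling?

2.35 kHz

74.85 kHz mod fs = 2.35 kHz.
2.35 kHz ≤ fs/2 = 18.125 kHz, appears at 2.35 kHz.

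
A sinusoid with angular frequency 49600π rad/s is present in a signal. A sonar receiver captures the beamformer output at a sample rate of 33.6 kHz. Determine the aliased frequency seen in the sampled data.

8.8 kHz

ω = 49600π rad/s → f = ω/(2π) = 24800 Hz = 24.8 kHz.
24.8 kHz > fs/2 = 16.8 kHz, folds to fs − 24.8 kHz = 8.8 kHz.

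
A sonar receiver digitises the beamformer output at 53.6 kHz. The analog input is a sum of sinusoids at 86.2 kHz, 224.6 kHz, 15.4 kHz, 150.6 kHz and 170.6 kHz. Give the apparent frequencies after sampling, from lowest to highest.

fs/2 = 26.8 kHz.
86.2 kHz mod fs = 32.6 kHz.
32.6 kHz > fs/2 = 26.8 kHz, folds to fs − 32.6 kHz = 21 kHz.
224.6 kHz mod fs = 10.2 kHz.
10.2 kHz ≤ fs/2 = 26.8 kHz, appears at 10.2 kHz.
15.4 kHz ≤ fs/2 = 26.8 kHz, passes unchanged.
150.6 kHz mod fs = 43.4 kHz.
43.4 kHz > fs/2 = 26.8 kHz, folds to fs − 43.4 kHz = 10.2 kHz.
170.6 kHz mod fs = 9.8 kHz.
9.8 kHz ≤ fs/2 = 26.8 kHz, appears at 9.8 kHz.
Distinct values: {9.8 kHz, 10.2 kHz, 15.4 kHz, 21 kHz}.

9.8 kHz, 10.2 kHz, 15.4 kHz, 21 kHz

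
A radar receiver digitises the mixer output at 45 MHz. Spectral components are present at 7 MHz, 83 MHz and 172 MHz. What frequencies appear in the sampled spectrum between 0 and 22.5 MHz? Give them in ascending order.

7 MHz, 8 MHz

fs/2 = 22.5 MHz.
7 MHz ≤ fs/2 = 22.5 MHz, passes unchanged.
83 MHz mod fs = 38 MHz.
38 MHz > fs/2 = 22.5 MHz, folds to fs − 38 MHz = 7 MHz.
172 MHz mod fs = 37 MHz.
37 MHz > fs/2 = 22.5 MHz, folds to fs − 37 MHz = 8 MHz.
Distinct values: {7 MHz, 8 MHz}.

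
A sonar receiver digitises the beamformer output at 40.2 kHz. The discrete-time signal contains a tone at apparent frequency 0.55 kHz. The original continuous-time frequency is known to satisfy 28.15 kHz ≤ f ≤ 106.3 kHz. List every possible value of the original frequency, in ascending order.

Frequencies that alias to 0.55 kHz are k·fs ± 0.55 kHz for integer k ≥ 0.
k=0: 0.55 kHz.
k=1: 39.65 kHz, 40.75 kHz.
k=2: 79.85 kHz, 80.95 kHz.
k=3: 120.05 kHz, 121.15 kHz.
Within [28.15 kHz, 106.3 kHz]: 39.65 kHz, 40.75 kHz, 79.85 kHz, 80.95 kHz.

39.65 kHz, 40.75 kHz, 79.85 kHz, 80.95 kHz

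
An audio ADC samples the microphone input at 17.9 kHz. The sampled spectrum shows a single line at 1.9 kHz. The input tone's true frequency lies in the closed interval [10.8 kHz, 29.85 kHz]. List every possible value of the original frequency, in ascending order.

Frequencies that alias to 1.9 kHz are k·fs ± 1.9 kHz for integer k ≥ 0.
k=0: 1.9 kHz.
k=1: 16 kHz, 19.8 kHz.
k=2: 33.9 kHz, 37.7 kHz.
Within [10.8 kHz, 29.85 kHz]: 16 kHz, 19.8 kHz.

16 kHz, 19.8 kHz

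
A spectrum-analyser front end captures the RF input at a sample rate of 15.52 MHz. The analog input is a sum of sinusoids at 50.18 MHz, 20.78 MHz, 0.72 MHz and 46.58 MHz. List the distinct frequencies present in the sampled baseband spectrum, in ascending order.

fs/2 = 7.76 MHz.
50.18 MHz mod fs = 3.62 MHz.
3.62 MHz ≤ fs/2 = 7.76 MHz, appears at 3.62 MHz.
20.78 MHz mod fs = 5.26 MHz.
5.26 MHz ≤ fs/2 = 7.76 MHz, appears at 5.26 MHz.
0.72 MHz ≤ fs/2 = 7.76 MHz, passes unchanged.
46.58 MHz mod fs = 0.02 MHz.
0.02 MHz ≤ fs/2 = 7.76 MHz, appears at 0.02 MHz.
Distinct values: {0.02 MHz, 0.72 MHz, 3.62 MHz, 5.26 MHz}.

0.02 MHz, 0.72 MHz, 3.62 MHz, 5.26 MHz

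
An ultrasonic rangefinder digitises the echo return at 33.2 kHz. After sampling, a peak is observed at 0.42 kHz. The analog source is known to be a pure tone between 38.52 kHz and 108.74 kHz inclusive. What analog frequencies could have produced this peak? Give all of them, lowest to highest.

65.98 kHz, 66.82 kHz, 99.18 kHz, 100.02 kHz

Frequencies that alias to 0.42 kHz are k·fs ± 0.42 kHz for integer k ≥ 0.
k=0: 0.42 kHz.
k=1: 32.78 kHz, 33.62 kHz.
k=2: 65.98 kHz, 66.82 kHz.
k=3: 99.18 kHz, 100.02 kHz.
k=4: 132.38 kHz, 133.22 kHz.
Within [38.52 kHz, 108.74 kHz]: 65.98 kHz, 66.82 kHz, 99.18 kHz, 100.02 kHz.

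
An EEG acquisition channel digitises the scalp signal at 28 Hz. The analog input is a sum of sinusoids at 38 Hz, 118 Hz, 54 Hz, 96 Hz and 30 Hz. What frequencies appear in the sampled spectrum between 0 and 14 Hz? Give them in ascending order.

fs/2 = 14 Hz.
38 Hz mod fs = 10 Hz.
10 Hz ≤ fs/2 = 14 Hz, appears at 10 Hz.
118 Hz mod fs = 6 Hz.
6 Hz ≤ fs/2 = 14 Hz, appears at 6 Hz.
54 Hz mod fs = 26 Hz.
26 Hz > fs/2 = 14 Hz, folds to fs − 26 Hz = 2 Hz.
96 Hz mod fs = 12 Hz.
12 Hz ≤ fs/2 = 14 Hz, appears at 12 Hz.
30 Hz mod fs = 2 Hz.
2 Hz ≤ fs/2 = 14 Hz, appears at 2 Hz.
Distinct values: {2 Hz, 6 Hz, 10 Hz, 12 Hz}.

2 Hz, 6 Hz, 10 Hz, 12 Hz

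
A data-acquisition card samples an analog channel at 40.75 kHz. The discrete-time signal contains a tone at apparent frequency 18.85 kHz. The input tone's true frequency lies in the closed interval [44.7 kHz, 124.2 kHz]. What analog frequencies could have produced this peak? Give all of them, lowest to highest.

Frequencies that alias to 18.85 kHz are k·fs ± 18.85 kHz for integer k ≥ 0.
k=0: 18.85 kHz.
k=1: 21.9 kHz, 59.6 kHz.
k=2: 62.65 kHz, 100.35 kHz.
k=3: 103.4 kHz, 141.1 kHz.
k=4: 144.15 kHz, 181.85 kHz.
Within [44.7 kHz, 124.2 kHz]: 59.6 kHz, 62.65 kHz, 100.35 kHz, 103.4 kHz.

59.6 kHz, 62.65 kHz, 100.35 kHz, 103.4 kHz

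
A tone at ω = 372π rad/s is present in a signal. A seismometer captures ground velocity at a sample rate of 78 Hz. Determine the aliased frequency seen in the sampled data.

ω = 372π rad/s → f = ω/(2π) = 186 Hz.
186 Hz mod fs = 30 Hz.
30 Hz ≤ fs/2 = 39 Hz, appears at 30 Hz.

30 Hz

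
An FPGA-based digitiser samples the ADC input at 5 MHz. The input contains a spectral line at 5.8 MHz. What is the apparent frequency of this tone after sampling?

5.8 MHz mod fs = 0.8 MHz.
0.8 MHz ≤ fs/2 = 2.5 MHz, appears at 0.8 MHz.

0.8 MHz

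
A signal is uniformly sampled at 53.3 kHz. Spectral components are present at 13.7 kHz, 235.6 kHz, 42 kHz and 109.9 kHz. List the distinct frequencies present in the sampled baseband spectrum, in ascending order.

3.3 kHz, 11.3 kHz, 13.7 kHz, 22.4 kHz

fs/2 = 26.65 kHz.
13.7 kHz ≤ fs/2 = 26.65 kHz, passes unchanged.
235.6 kHz mod fs = 22.4 kHz.
22.4 kHz ≤ fs/2 = 26.65 kHz, appears at 22.4 kHz.
42 kHz > fs/2 = 26.65 kHz, folds to fs − 42 kHz = 11.3 kHz.
109.9 kHz mod fs = 3.3 kHz.
3.3 kHz ≤ fs/2 = 26.65 kHz, appears at 3.3 kHz.
Distinct values: {3.3 kHz, 11.3 kHz, 13.7 kHz, 22.4 kHz}.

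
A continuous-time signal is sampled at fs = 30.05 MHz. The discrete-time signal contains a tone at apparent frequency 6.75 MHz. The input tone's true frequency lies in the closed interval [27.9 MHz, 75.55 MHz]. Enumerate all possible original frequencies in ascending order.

36.8 MHz, 53.35 MHz, 66.85 MHz

Frequencies that alias to 6.75 MHz are k·fs ± 6.75 MHz for integer k ≥ 0.
k=0: 6.75 MHz.
k=1: 23.3 MHz, 36.8 MHz.
k=2: 53.35 MHz, 66.85 MHz.
k=3: 83.4 MHz, 96.9 MHz.
Within [27.9 MHz, 75.55 MHz]: 36.8 MHz, 53.35 MHz, 66.85 MHz.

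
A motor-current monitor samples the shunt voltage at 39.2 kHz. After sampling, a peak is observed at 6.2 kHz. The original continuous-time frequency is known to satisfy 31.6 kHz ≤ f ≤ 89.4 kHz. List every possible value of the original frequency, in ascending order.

33 kHz, 45.4 kHz, 72.2 kHz, 84.6 kHz

Frequencies that alias to 6.2 kHz are k·fs ± 6.2 kHz for integer k ≥ 0.
k=0: 6.2 kHz.
k=1: 33 kHz, 45.4 kHz.
k=2: 72.2 kHz, 84.6 kHz.
k=3: 111.4 kHz, 123.8 kHz.
Within [31.6 kHz, 89.4 kHz]: 33 kHz, 45.4 kHz, 72.2 kHz, 84.6 kHz.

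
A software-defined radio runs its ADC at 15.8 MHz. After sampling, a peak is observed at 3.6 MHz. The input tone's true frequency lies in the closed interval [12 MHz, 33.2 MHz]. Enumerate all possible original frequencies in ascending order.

12.2 MHz, 19.4 MHz, 28 MHz

Frequencies that alias to 3.6 MHz are k·fs ± 3.6 MHz for integer k ≥ 0.
k=0: 3.6 MHz.
k=1: 12.2 MHz, 19.4 MHz.
k=2: 28 MHz, 35.2 MHz.
k=3: 43.8 MHz, 51 MHz.
Within [12 MHz, 33.2 MHz]: 12.2 MHz, 19.4 MHz, 28 MHz.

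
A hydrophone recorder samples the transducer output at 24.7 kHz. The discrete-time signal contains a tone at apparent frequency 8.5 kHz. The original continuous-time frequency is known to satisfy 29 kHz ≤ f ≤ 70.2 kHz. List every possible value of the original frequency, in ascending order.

Frequencies that alias to 8.5 kHz are k·fs ± 8.5 kHz for integer k ≥ 0.
k=0: 8.5 kHz.
k=1: 16.2 kHz, 33.2 kHz.
k=2: 40.9 kHz, 57.9 kHz.
k=3: 65.6 kHz, 82.6 kHz.
k=4: 90.3 kHz, 107.3 kHz.
Within [29 kHz, 70.2 kHz]: 33.2 kHz, 40.9 kHz, 57.9 kHz, 65.6 kHz.

33.2 kHz, 40.9 kHz, 57.9 kHz, 65.6 kHz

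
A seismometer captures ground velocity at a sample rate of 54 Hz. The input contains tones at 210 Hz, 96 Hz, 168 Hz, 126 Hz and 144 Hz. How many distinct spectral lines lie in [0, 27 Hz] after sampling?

fs/2 = 27 Hz.
210 Hz mod fs = 48 Hz.
48 Hz > fs/2 = 27 Hz, folds to fs − 48 Hz = 6 Hz.
96 Hz mod fs = 42 Hz.
42 Hz > fs/2 = 27 Hz, folds to fs − 42 Hz = 12 Hz.
168 Hz mod fs = 6 Hz.
6 Hz ≤ fs/2 = 27 Hz, appears at 6 Hz.
126 Hz mod fs = 18 Hz.
18 Hz ≤ fs/2 = 27 Hz, appears at 18 Hz.
144 Hz mod fs = 36 Hz.
36 Hz > fs/2 = 27 Hz, folds to fs − 36 Hz = 18 Hz.
Distinct values: {6 Hz, 12 Hz, 18 Hz} → 3.

3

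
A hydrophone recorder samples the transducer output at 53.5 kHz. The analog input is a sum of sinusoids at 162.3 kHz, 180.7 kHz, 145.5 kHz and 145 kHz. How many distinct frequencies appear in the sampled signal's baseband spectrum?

fs/2 = 26.75 kHz.
162.3 kHz mod fs = 1.8 kHz.
1.8 kHz ≤ fs/2 = 26.75 kHz, appears at 1.8 kHz.
180.7 kHz mod fs = 20.2 kHz.
20.2 kHz ≤ fs/2 = 26.75 kHz, appears at 20.2 kHz.
145.5 kHz mod fs = 38.5 kHz.
38.5 kHz > fs/2 = 26.75 kHz, folds to fs − 38.5 kHz = 15 kHz.
145 kHz mod fs = 38 kHz.
38 kHz > fs/2 = 26.75 kHz, folds to fs − 38 kHz = 15.5 kHz.
Distinct values: {1.8 kHz, 15 kHz, 15.5 kHz, 20.2 kHz} → 4.

4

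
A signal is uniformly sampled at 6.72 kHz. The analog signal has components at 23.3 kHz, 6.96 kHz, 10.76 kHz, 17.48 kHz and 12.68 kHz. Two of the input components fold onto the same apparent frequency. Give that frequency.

fs/2 = 3.36 kHz.
23.3 kHz mod fs = 3.14 kHz.
3.14 kHz ≤ fs/2 = 3.36 kHz, appears at 3.14 kHz.
6.96 kHz mod fs = 0.24 kHz.
0.24 kHz ≤ fs/2 = 3.36 kHz, appears at 0.24 kHz.
10.76 kHz mod fs = 4.04 kHz.
4.04 kHz > fs/2 = 3.36 kHz, folds to fs − 4.04 kHz = 2.68 kHz.
17.48 kHz mod fs = 4.04 kHz.
4.04 kHz > fs/2 = 3.36 kHz, folds to fs − 4.04 kHz = 2.68 kHz.
12.68 kHz mod fs = 5.96 kHz.
5.96 kHz > fs/2 = 3.36 kHz, folds to fs − 5.96 kHz = 0.76 kHz.
10.76 kHz and 17.48 kHz both map to 2.68 kHz.

2.68 kHz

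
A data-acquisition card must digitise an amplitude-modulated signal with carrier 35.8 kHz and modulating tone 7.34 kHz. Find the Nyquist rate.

86.28 kHz

AM sidebands sit at fc ± fm = 28.46 kHz and 43.14 kHz.
Highest-frequency component: 43.14 kHz.
Nyquist rate = 2 × 43.14 kHz = 86.28 kHz.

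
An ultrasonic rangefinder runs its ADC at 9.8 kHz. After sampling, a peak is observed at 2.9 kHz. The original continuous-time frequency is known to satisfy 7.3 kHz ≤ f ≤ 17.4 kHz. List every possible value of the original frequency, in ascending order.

12.7 kHz, 16.7 kHz

Frequencies that alias to 2.9 kHz are k·fs ± 2.9 kHz for integer k ≥ 0.
k=0: 2.9 kHz.
k=1: 6.9 kHz, 12.7 kHz.
k=2: 16.7 kHz, 22.5 kHz.
k=3: 26.5 kHz, 32.3 kHz.
Within [7.3 kHz, 17.4 kHz]: 12.7 kHz, 16.7 kHz.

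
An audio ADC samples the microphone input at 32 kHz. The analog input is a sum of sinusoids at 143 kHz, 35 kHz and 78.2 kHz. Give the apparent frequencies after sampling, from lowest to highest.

fs/2 = 16 kHz.
143 kHz mod fs = 15 kHz.
15 kHz ≤ fs/2 = 16 kHz, appears at 15 kHz.
35 kHz mod fs = 3 kHz.
3 kHz ≤ fs/2 = 16 kHz, appears at 3 kHz.
78.2 kHz mod fs = 14.2 kHz.
14.2 kHz ≤ fs/2 = 16 kHz, appears at 14.2 kHz.
Distinct values: {3 kHz, 14.2 kHz, 15 kHz}.

3 kHz, 14.2 kHz, 15 kHz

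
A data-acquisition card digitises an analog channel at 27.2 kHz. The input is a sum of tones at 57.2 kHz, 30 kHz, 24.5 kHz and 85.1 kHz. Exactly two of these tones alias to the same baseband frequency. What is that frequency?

fs/2 = 13.6 kHz.
57.2 kHz mod fs = 2.8 kHz.
2.8 kHz ≤ fs/2 = 13.6 kHz, appears at 2.8 kHz.
30 kHz mod fs = 2.8 kHz.
2.8 kHz ≤ fs/2 = 13.6 kHz, appears at 2.8 kHz.
24.5 kHz > fs/2 = 13.6 kHz, folds to fs − 24.5 kHz = 2.7 kHz.
85.1 kHz mod fs = 3.5 kHz.
3.5 kHz ≤ fs/2 = 13.6 kHz, appears at 3.5 kHz.
30 kHz and 57.2 kHz both map to 2.8 kHz.

2.8 kHz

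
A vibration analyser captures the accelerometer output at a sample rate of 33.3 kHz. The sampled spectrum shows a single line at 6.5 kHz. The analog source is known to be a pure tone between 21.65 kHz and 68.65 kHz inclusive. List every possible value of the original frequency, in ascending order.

26.8 kHz, 39.8 kHz, 60.1 kHz

Frequencies that alias to 6.5 kHz are k·fs ± 6.5 kHz for integer k ≥ 0.
k=0: 6.5 kHz.
k=1: 26.8 kHz, 39.8 kHz.
k=2: 60.1 kHz, 73.1 kHz.
k=3: 93.4 kHz, 106.4 kHz.
Within [21.65 kHz, 68.65 kHz]: 26.8 kHz, 39.8 kHz, 60.1 kHz.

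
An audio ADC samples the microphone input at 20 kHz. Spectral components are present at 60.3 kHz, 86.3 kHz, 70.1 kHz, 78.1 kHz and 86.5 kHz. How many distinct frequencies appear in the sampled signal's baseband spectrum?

fs/2 = 10 kHz.
60.3 kHz mod fs = 0.3 kHz.
0.3 kHz ≤ fs/2 = 10 kHz, appears at 0.3 kHz.
86.3 kHz mod fs = 6.3 kHz.
6.3 kHz ≤ fs/2 = 10 kHz, appears at 6.3 kHz.
70.1 kHz mod fs = 10.1 kHz.
10.1 kHz > fs/2 = 10 kHz, folds to fs − 10.1 kHz = 9.9 kHz.
78.1 kHz mod fs = 18.1 kHz.
18.1 kHz > fs/2 = 10 kHz, folds to fs − 18.1 kHz = 1.9 kHz.
86.5 kHz mod fs = 6.5 kHz.
6.5 kHz ≤ fs/2 = 10 kHz, appears at 6.5 kHz.
Distinct values: {0.3 kHz, 1.9 kHz, 6.3 kHz, 6.5 kHz, 9.9 kHz} → 5.

5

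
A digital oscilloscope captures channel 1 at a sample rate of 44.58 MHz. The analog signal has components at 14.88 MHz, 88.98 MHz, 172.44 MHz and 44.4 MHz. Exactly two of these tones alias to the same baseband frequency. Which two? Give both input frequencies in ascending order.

fs/2 = 22.29 MHz.
14.88 MHz ≤ fs/2 = 22.29 MHz, passes unchanged.
88.98 MHz mod fs = 44.4 MHz.
44.4 MHz > fs/2 = 22.29 MHz, folds to fs − 44.4 MHz = 0.18 MHz.
172.44 MHz mod fs = 38.7 MHz.
38.7 MHz > fs/2 = 22.29 MHz, folds to fs − 38.7 MHz = 5.88 MHz.
44.4 MHz > fs/2 = 22.29 MHz, folds to fs − 44.4 MHz = 0.18 MHz.
44.4 MHz and 88.98 MHz both map to 0.18 MHz.

44.4 MHz, 88.98 MHz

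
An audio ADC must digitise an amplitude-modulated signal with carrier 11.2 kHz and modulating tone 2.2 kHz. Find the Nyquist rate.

AM sidebands sit at fc ± fm = 9 kHz and 13.4 kHz.
Highest-frequency component: 13.4 kHz.
Nyquist rate = 2 × 13.4 kHz = 26.8 kHz.

26.8 kHz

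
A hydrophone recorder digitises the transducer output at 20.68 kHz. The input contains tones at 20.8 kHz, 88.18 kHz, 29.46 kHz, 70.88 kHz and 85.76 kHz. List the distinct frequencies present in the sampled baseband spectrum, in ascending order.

fs/2 = 10.34 kHz.
20.8 kHz mod fs = 0.12 kHz.
0.12 kHz ≤ fs/2 = 10.34 kHz, appears at 0.12 kHz.
88.18 kHz mod fs = 5.46 kHz.
5.46 kHz ≤ fs/2 = 10.34 kHz, appears at 5.46 kHz.
29.46 kHz mod fs = 8.78 kHz.
8.78 kHz ≤ fs/2 = 10.34 kHz, appears at 8.78 kHz.
70.88 kHz mod fs = 8.84 kHz.
8.84 kHz ≤ fs/2 = 10.34 kHz, appears at 8.84 kHz.
85.76 kHz mod fs = 3.04 kHz.
3.04 kHz ≤ fs/2 = 10.34 kHz, appears at 3.04 kHz.
Distinct values: {0.12 kHz, 3.04 kHz, 5.46 kHz, 8.78 kHz, 8.84 kHz}.

0.12 kHz, 3.04 kHz, 5.46 kHz, 8.78 kHz, 8.84 kHz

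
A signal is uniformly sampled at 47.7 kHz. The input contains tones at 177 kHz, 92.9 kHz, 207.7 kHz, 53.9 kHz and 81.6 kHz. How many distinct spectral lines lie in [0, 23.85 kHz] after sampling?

fs/2 = 23.85 kHz.
177 kHz mod fs = 33.9 kHz.
33.9 kHz > fs/2 = 23.85 kHz, folds to fs − 33.9 kHz = 13.8 kHz.
92.9 kHz mod fs = 45.2 kHz.
45.2 kHz > fs/2 = 23.85 kHz, folds to fs − 45.2 kHz = 2.5 kHz.
207.7 kHz mod fs = 16.9 kHz.
16.9 kHz ≤ fs/2 = 23.85 kHz, appears at 16.9 kHz.
53.9 kHz mod fs = 6.2 kHz.
6.2 kHz ≤ fs/2 = 23.85 kHz, appears at 6.2 kHz.
81.6 kHz mod fs = 33.9 kHz.
33.9 kHz > fs/2 = 23.85 kHz, folds to fs − 33.9 kHz = 13.8 kHz.
Distinct values: {2.5 kHz, 6.2 kHz, 13.8 kHz, 16.9 kHz} → 4.

4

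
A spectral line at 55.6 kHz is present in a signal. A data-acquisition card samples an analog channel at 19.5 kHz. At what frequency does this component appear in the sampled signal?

55.6 kHz mod fs = 16.6 kHz.
16.6 kHz > fs/2 = 9.75 kHz, folds to fs − 16.6 kHz = 2.9 kHz.

2.9 kHz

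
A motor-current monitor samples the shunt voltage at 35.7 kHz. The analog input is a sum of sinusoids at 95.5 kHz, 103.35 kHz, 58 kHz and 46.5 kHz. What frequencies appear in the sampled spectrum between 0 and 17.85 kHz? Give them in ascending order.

fs/2 = 17.85 kHz.
95.5 kHz mod fs = 24.1 kHz.
24.1 kHz > fs/2 = 17.85 kHz, folds to fs − 24.1 kHz = 11.6 kHz.
103.35 kHz mod fs = 31.95 kHz.
31.95 kHz > fs/2 = 17.85 kHz, folds to fs − 31.95 kHz = 3.75 kHz.
58 kHz mod fs = 22.3 kHz.
22.3 kHz > fs/2 = 17.85 kHz, folds to fs − 22.3 kHz = 13.4 kHz.
46.5 kHz mod fs = 10.8 kHz.
10.8 kHz ≤ fs/2 = 17.85 kHz, appears at 10.8 kHz.
Distinct values: {3.75 kHz, 10.8 kHz, 11.6 kHz, 13.4 kHz}.

3.75 kHz, 10.8 kHz, 11.6 kHz, 13.4 kHz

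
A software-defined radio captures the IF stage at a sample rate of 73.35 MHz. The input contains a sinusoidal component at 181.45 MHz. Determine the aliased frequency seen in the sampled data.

181.45 MHz mod fs = 34.75 MHz.
34.75 MHz ≤ fs/2 = 36.675 MHz, appears at 34.75 MHz.

34.75 MHz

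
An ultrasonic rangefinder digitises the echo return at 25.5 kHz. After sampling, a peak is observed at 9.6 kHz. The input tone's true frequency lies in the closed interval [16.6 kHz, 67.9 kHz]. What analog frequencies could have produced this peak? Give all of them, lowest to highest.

35.1 kHz, 41.4 kHz, 60.6 kHz, 66.9 kHz

Frequencies that alias to 9.6 kHz are k·fs ± 9.6 kHz for integer k ≥ 0.
k=0: 9.6 kHz.
k=1: 15.9 kHz, 35.1 kHz.
k=2: 41.4 kHz, 60.6 kHz.
k=3: 66.9 kHz, 86.1 kHz.
k=4: 92.4 kHz, 111.6 kHz.
Within [16.6 kHz, 67.9 kHz]: 35.1 kHz, 41.4 kHz, 60.6 kHz, 66.9 kHz.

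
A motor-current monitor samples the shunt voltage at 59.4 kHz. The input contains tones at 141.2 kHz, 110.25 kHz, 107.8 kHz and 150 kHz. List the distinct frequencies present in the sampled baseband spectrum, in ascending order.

8.55 kHz, 11 kHz, 22.4 kHz, 28.2 kHz

fs/2 = 29.7 kHz.
141.2 kHz mod fs = 22.4 kHz.
22.4 kHz ≤ fs/2 = 29.7 kHz, appears at 22.4 kHz.
110.25 kHz mod fs = 50.85 kHz.
50.85 kHz > fs/2 = 29.7 kHz, folds to fs − 50.85 kHz = 8.55 kHz.
107.8 kHz mod fs = 48.4 kHz.
48.4 kHz > fs/2 = 29.7 kHz, folds to fs − 48.4 kHz = 11 kHz.
150 kHz mod fs = 31.2 kHz.
31.2 kHz > fs/2 = 29.7 kHz, folds to fs − 31.2 kHz = 28.2 kHz.
Distinct values: {8.55 kHz, 11 kHz, 22.4 kHz, 28.2 kHz}.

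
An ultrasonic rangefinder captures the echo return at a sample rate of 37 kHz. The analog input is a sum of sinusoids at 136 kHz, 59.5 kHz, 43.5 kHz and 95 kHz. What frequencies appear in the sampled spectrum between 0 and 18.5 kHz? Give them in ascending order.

6.5 kHz, 12 kHz, 14.5 kHz, 16 kHz

fs/2 = 18.5 kHz.
136 kHz mod fs = 25 kHz.
25 kHz > fs/2 = 18.5 kHz, folds to fs − 25 kHz = 12 kHz.
59.5 kHz mod fs = 22.5 kHz.
22.5 kHz > fs/2 = 18.5 kHz, folds to fs − 22.5 kHz = 14.5 kHz.
43.5 kHz mod fs = 6.5 kHz.
6.5 kHz ≤ fs/2 = 18.5 kHz, appears at 6.5 kHz.
95 kHz mod fs = 21 kHz.
21 kHz > fs/2 = 18.5 kHz, folds to fs − 21 kHz = 16 kHz.
Distinct values: {6.5 kHz, 12 kHz, 14.5 kHz, 16 kHz}.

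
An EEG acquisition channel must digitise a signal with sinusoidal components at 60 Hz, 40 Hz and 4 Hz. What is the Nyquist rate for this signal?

120 Hz

Highest-frequency component: 60 Hz.
Nyquist rate = 2 × 60 Hz = 120 Hz.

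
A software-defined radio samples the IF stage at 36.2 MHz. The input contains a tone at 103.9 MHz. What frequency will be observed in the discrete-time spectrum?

103.9 MHz mod fs = 31.5 MHz.
31.5 MHz > fs/2 = 18.1 MHz, folds to fs − 31.5 MHz = 4.7 MHz.

4.7 MHz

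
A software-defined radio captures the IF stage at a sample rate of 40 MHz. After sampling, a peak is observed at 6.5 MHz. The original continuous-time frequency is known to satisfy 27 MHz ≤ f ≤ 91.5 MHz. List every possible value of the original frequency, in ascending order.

33.5 MHz, 46.5 MHz, 73.5 MHz, 86.5 MHz

Frequencies that alias to 6.5 MHz are k·fs ± 6.5 MHz for integer k ≥ 0.
k=0: 6.5 MHz.
k=1: 33.5 MHz, 46.5 MHz.
k=2: 73.5 MHz, 86.5 MHz.
k=3: 113.5 MHz, 126.5 MHz.
Within [27 MHz, 91.5 MHz]: 33.5 MHz, 46.5 MHz, 73.5 MHz, 86.5 MHz.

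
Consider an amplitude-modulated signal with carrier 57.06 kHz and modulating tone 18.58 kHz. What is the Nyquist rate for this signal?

151.28 kHz

AM sidebands sit at fc ± fm = 38.48 kHz and 75.64 kHz.
Highest-frequency component: 75.64 kHz.
Nyquist rate = 2 × 75.64 kHz = 151.28 kHz.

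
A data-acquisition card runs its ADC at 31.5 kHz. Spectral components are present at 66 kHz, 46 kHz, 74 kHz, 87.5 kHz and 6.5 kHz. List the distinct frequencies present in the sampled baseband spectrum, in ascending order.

fs/2 = 15.75 kHz.
66 kHz mod fs = 3 kHz.
3 kHz ≤ fs/2 = 15.75 kHz, appears at 3 kHz.
46 kHz mod fs = 14.5 kHz.
14.5 kHz ≤ fs/2 = 15.75 kHz, appears at 14.5 kHz.
74 kHz mod fs = 11 kHz.
11 kHz ≤ fs/2 = 15.75 kHz, appears at 11 kHz.
87.5 kHz mod fs = 24.5 kHz.
24.5 kHz > fs/2 = 15.75 kHz, folds to fs − 24.5 kHz = 7 kHz.
6.5 kHz ≤ fs/2 = 15.75 kHz, passes unchanged.
Distinct values: {3 kHz, 6.5 kHz, 7 kHz, 11 kHz, 14.5 kHz}.

3 kHz, 6.5 kHz, 7 kHz, 11 kHz, 14.5 kHz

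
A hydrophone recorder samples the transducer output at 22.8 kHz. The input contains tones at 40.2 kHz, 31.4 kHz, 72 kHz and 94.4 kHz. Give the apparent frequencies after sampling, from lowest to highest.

fs/2 = 11.4 kHz.
40.2 kHz mod fs = 17.4 kHz.
17.4 kHz > fs/2 = 11.4 kHz, folds to fs − 17.4 kHz = 5.4 kHz.
31.4 kHz mod fs = 8.6 kHz.
8.6 kHz ≤ fs/2 = 11.4 kHz, appears at 8.6 kHz.
72 kHz mod fs = 3.6 kHz.
3.6 kHz ≤ fs/2 = 11.4 kHz, appears at 3.6 kHz.
94.4 kHz mod fs = 3.2 kHz.
3.2 kHz ≤ fs/2 = 11.4 kHz, appears at 3.2 kHz.
Distinct values: {3.2 kHz, 3.6 kHz, 5.4 kHz, 8.6 kHz}.

3.2 kHz, 3.6 kHz, 5.4 kHz, 8.6 kHz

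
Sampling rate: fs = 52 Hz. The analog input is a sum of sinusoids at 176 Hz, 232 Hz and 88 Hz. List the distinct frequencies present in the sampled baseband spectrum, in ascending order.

fs/2 = 26 Hz.
176 Hz mod fs = 20 Hz.
20 Hz ≤ fs/2 = 26 Hz, appears at 20 Hz.
232 Hz mod fs = 24 Hz.
24 Hz ≤ fs/2 = 26 Hz, appears at 24 Hz.
88 Hz mod fs = 36 Hz.
36 Hz > fs/2 = 26 Hz, folds to fs − 36 Hz = 16 Hz.
Distinct values: {16 Hz, 20 Hz, 24 Hz}.

16 Hz, 20 Hz, 24 Hz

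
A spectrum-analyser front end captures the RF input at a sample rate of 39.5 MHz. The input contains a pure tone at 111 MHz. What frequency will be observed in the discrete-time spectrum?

7.5 MHz

111 MHz mod fs = 32 MHz.
32 MHz > fs/2 = 19.75 MHz, folds to fs − 32 MHz = 7.5 MHz.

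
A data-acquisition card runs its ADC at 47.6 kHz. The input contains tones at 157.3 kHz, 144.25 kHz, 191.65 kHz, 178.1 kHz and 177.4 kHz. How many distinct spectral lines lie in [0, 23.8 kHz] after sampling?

5

fs/2 = 23.8 kHz.
157.3 kHz mod fs = 14.5 kHz.
14.5 kHz ≤ fs/2 = 23.8 kHz, appears at 14.5 kHz.
144.25 kHz mod fs = 1.45 kHz.
1.45 kHz ≤ fs/2 = 23.8 kHz, appears at 1.45 kHz.
191.65 kHz mod fs = 1.25 kHz.
1.25 kHz ≤ fs/2 = 23.8 kHz, appears at 1.25 kHz.
178.1 kHz mod fs = 35.3 kHz.
35.3 kHz > fs/2 = 23.8 kHz, folds to fs − 35.3 kHz = 12.3 kHz.
177.4 kHz mod fs = 34.6 kHz.
34.6 kHz > fs/2 = 23.8 kHz, folds to fs − 34.6 kHz = 13 kHz.
Distinct values: {1.25 kHz, 1.45 kHz, 12.3 kHz, 13 kHz, 14.5 kHz} → 5.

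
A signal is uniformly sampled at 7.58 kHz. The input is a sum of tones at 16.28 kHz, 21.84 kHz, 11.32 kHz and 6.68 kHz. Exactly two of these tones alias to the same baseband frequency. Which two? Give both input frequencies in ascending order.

6.68 kHz, 21.84 kHz

fs/2 = 3.79 kHz.
16.28 kHz mod fs = 1.12 kHz.
1.12 kHz ≤ fs/2 = 3.79 kHz, appears at 1.12 kHz.
21.84 kHz mod fs = 6.68 kHz.
6.68 kHz > fs/2 = 3.79 kHz, folds to fs − 6.68 kHz = 0.9 kHz.
11.32 kHz mod fs = 3.74 kHz.
3.74 kHz ≤ fs/2 = 3.79 kHz, appears at 3.74 kHz.
6.68 kHz > fs/2 = 3.79 kHz, folds to fs − 6.68 kHz = 0.9 kHz.
6.68 kHz and 21.84 kHz both map to 0.9 kHz.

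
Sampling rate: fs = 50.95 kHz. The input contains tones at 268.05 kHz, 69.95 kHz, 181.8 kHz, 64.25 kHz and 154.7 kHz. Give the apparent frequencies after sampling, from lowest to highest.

fs/2 = 25.475 kHz.
268.05 kHz mod fs = 13.3 kHz.
13.3 kHz ≤ fs/2 = 25.475 kHz, appears at 13.3 kHz.
69.95 kHz mod fs = 19 kHz.
19 kHz ≤ fs/2 = 25.475 kHz, appears at 19 kHz.
181.8 kHz mod fs = 28.95 kHz.
28.95 kHz > fs/2 = 25.475 kHz, folds to fs − 28.95 kHz = 22 kHz.
64.25 kHz mod fs = 13.3 kHz.
13.3 kHz ≤ fs/2 = 25.475 kHz, appears at 13.3 kHz.
154.7 kHz mod fs = 1.85 kHz.
1.85 kHz ≤ fs/2 = 25.475 kHz, appears at 1.85 kHz.
Distinct values: {1.85 kHz, 13.3 kHz, 19 kHz, 22 kHz}.

1.85 kHz, 13.3 kHz, 19 kHz, 22 kHz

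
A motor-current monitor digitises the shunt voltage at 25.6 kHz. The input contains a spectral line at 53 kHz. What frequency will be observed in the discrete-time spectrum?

53 kHz mod fs = 1.8 kHz.
1.8 kHz ≤ fs/2 = 12.8 kHz, appears at 1.8 kHz.

1.8 kHz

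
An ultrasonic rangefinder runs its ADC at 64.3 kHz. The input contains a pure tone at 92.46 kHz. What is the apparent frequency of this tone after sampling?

28.16 kHz

92.46 kHz mod fs = 28.16 kHz.
28.16 kHz ≤ fs/2 = 32.15 kHz, appears at 28.16 kHz.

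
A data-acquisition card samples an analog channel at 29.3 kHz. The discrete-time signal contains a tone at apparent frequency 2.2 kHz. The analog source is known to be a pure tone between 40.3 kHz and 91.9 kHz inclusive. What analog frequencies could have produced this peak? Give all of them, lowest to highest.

56.4 kHz, 60.8 kHz, 85.7 kHz, 90.1 kHz

Frequencies that alias to 2.2 kHz are k·fs ± 2.2 kHz for integer k ≥ 0.
k=0: 2.2 kHz.
k=1: 27.1 kHz, 31.5 kHz.
k=2: 56.4 kHz, 60.8 kHz.
k=3: 85.7 kHz, 90.1 kHz.
k=4: 115 kHz, 119.4 kHz.
Within [40.3 kHz, 91.9 kHz]: 56.4 kHz, 60.8 kHz, 85.7 kHz, 90.1 kHz.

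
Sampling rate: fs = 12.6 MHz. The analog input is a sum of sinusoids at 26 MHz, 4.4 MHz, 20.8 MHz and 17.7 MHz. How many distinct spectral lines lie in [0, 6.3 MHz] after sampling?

fs/2 = 6.3 MHz.
26 MHz mod fs = 0.8 MHz.
0.8 MHz ≤ fs/2 = 6.3 MHz, appears at 0.8 MHz.
4.4 MHz ≤ fs/2 = 6.3 MHz, passes unchanged.
20.8 MHz mod fs = 8.2 MHz.
8.2 MHz > fs/2 = 6.3 MHz, folds to fs − 8.2 MHz = 4.4 MHz.
17.7 MHz mod fs = 5.1 MHz.
5.1 MHz ≤ fs/2 = 6.3 MHz, appears at 5.1 MHz.
Distinct values: {0.8 MHz, 4.4 MHz, 5.1 MHz} → 3.

3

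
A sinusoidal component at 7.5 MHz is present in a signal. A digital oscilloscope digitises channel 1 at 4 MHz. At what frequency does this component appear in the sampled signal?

0.5 MHz

7.5 MHz mod fs = 3.5 MHz.
3.5 MHz > fs/2 = 2 MHz, folds to fs − 3.5 MHz = 0.5 MHz.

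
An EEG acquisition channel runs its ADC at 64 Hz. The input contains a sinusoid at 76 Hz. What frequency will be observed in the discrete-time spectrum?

12 Hz

76 Hz mod fs = 12 Hz.
12 Hz ≤ fs/2 = 32 Hz, appears at 12 Hz.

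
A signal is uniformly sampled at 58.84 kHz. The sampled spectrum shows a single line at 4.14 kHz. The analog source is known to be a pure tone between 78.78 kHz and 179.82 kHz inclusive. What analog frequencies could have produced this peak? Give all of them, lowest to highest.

113.54 kHz, 121.82 kHz, 172.38 kHz

Frequencies that alias to 4.14 kHz are k·fs ± 4.14 kHz for integer k ≥ 0.
k=0: 4.14 kHz.
k=1: 54.7 kHz, 62.98 kHz.
k=2: 113.54 kHz, 121.82 kHz.
k=3: 172.38 kHz, 180.66 kHz.
k=4: 231.22 kHz, 239.5 kHz.
Within [78.78 kHz, 179.82 kHz]: 113.54 kHz, 121.82 kHz, 172.38 kHz.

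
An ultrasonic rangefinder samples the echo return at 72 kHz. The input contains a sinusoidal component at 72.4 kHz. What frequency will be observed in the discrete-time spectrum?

72.4 kHz mod fs = 0.4 kHz.
0.4 kHz ≤ fs/2 = 36 kHz, appears at 0.4 kHz.

0.4 kHz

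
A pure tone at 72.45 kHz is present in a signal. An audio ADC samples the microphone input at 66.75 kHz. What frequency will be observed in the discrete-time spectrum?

72.45 kHz mod fs = 5.7 kHz.
5.7 kHz ≤ fs/2 = 33.375 kHz, appears at 5.7 kHz.

5.7 kHz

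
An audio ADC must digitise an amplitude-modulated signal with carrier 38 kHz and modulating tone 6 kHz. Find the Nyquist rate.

AM sidebands sit at fc ± fm = 32 kHz and 44 kHz.
Highest-frequency component: 44 kHz.
Nyquist rate = 2 × 44 kHz = 88 kHz.

88 kHz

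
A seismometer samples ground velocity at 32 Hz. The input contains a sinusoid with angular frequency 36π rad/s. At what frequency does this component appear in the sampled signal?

14 Hz

ω = 36π rad/s → f = ω/(2π) = 18 Hz.
18 Hz > fs/2 = 16 Hz, folds to fs − 18 Hz = 14 Hz.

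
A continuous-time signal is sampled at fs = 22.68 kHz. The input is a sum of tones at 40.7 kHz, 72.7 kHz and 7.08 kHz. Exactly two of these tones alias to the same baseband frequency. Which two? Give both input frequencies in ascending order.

40.7 kHz, 72.7 kHz

fs/2 = 11.34 kHz.
40.7 kHz mod fs = 18.02 kHz.
18.02 kHz > fs/2 = 11.34 kHz, folds to fs − 18.02 kHz = 4.66 kHz.
72.7 kHz mod fs = 4.66 kHz.
4.66 kHz ≤ fs/2 = 11.34 kHz, appears at 4.66 kHz.
7.08 kHz ≤ fs/2 = 11.34 kHz, passes unchanged.
40.7 kHz and 72.7 kHz both map to 4.66 kHz.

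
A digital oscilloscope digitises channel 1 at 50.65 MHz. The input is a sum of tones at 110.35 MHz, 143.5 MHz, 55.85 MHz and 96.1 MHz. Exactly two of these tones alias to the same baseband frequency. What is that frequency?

fs/2 = 25.325 MHz.
110.35 MHz mod fs = 9.05 MHz.
9.05 MHz ≤ fs/2 = 25.325 MHz, appears at 9.05 MHz.
143.5 MHz mod fs = 42.2 MHz.
42.2 MHz > fs/2 = 25.325 MHz, folds to fs − 42.2 MHz = 8.45 MHz.
55.85 MHz mod fs = 5.2 MHz.
5.2 MHz ≤ fs/2 = 25.325 MHz, appears at 5.2 MHz.
96.1 MHz mod fs = 45.45 MHz.
45.45 MHz > fs/2 = 25.325 MHz, folds to fs − 45.45 MHz = 5.2 MHz.
55.85 MHz and 96.1 MHz both map to 5.2 MHz.

5.2 MHz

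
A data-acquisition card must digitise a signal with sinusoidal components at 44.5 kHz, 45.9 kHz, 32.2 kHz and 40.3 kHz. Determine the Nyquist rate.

Highest-frequency component: 45.9 kHz.
Nyquist rate = 2 × 45.9 kHz = 91.8 kHz.

91.8 kHz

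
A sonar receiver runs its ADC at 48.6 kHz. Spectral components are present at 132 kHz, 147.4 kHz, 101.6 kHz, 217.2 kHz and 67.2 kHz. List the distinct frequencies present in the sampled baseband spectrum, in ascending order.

fs/2 = 24.3 kHz.
132 kHz mod fs = 34.8 kHz.
34.8 kHz > fs/2 = 24.3 kHz, folds to fs − 34.8 kHz = 13.8 kHz.
147.4 kHz mod fs = 1.6 kHz.
1.6 kHz ≤ fs/2 = 24.3 kHz, appears at 1.6 kHz.
101.6 kHz mod fs = 4.4 kHz.
4.4 kHz ≤ fs/2 = 24.3 kHz, appears at 4.4 kHz.
217.2 kHz mod fs = 22.8 kHz.
22.8 kHz ≤ fs/2 = 24.3 kHz, appears at 22.8 kHz.
67.2 kHz mod fs = 18.6 kHz.
18.6 kHz ≤ fs/2 = 24.3 kHz, appears at 18.6 kHz.
Distinct values: {1.6 kHz, 4.4 kHz, 13.8 kHz, 18.6 kHz, 22.8 kHz}.

1.6 kHz, 4.4 kHz, 13.8 kHz, 18.6 kHz, 22.8 kHz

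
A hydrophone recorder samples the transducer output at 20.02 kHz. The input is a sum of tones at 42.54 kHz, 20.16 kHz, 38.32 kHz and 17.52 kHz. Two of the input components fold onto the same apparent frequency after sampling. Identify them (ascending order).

17.52 kHz, 42.54 kHz

fs/2 = 10.01 kHz.
42.54 kHz mod fs = 2.5 kHz.
2.5 kHz ≤ fs/2 = 10.01 kHz, appears at 2.5 kHz.
20.16 kHz mod fs = 0.14 kHz.
0.14 kHz ≤ fs/2 = 10.01 kHz, appears at 0.14 kHz.
38.32 kHz mod fs = 18.3 kHz.
18.3 kHz > fs/2 = 10.01 kHz, folds to fs − 18.3 kHz = 1.72 kHz.
17.52 kHz > fs/2 = 10.01 kHz, folds to fs − 17.52 kHz = 2.5 kHz.
17.52 kHz and 42.54 kHz both map to 2.5 kHz.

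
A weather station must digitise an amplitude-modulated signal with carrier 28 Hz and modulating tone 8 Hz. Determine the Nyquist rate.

72 Hz

AM sidebands sit at fc ± fm = 20 Hz and 36 Hz.
Highest-frequency component: 36 Hz.
Nyquist rate = 2 × 36 Hz = 72 Hz.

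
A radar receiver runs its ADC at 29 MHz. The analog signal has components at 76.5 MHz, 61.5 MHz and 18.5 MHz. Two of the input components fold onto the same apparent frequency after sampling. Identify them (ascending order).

fs/2 = 14.5 MHz.
76.5 MHz mod fs = 18.5 MHz.
18.5 MHz > fs/2 = 14.5 MHz, folds to fs − 18.5 MHz = 10.5 MHz.
61.5 MHz mod fs = 3.5 MHz.
3.5 MHz ≤ fs/2 = 14.5 MHz, appears at 3.5 MHz.
18.5 MHz > fs/2 = 14.5 MHz, folds to fs − 18.5 MHz = 10.5 MHz.
18.5 MHz and 76.5 MHz both map to 10.5 MHz.

18.5 MHz, 76.5 MHz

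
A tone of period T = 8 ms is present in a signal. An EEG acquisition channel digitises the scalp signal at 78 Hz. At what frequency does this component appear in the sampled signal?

31 Hz

T = 8 ms → f = 1/T = 125 Hz.
125 Hz mod fs = 47 Hz.
47 Hz > fs/2 = 39 Hz, folds to fs − 47 Hz = 31 Hz.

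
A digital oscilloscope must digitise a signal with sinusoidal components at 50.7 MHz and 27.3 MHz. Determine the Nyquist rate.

Highest-frequency component: 50.7 MHz.
Nyquist rate = 2 × 50.7 MHz = 101.4 MHz.

101.4 MHz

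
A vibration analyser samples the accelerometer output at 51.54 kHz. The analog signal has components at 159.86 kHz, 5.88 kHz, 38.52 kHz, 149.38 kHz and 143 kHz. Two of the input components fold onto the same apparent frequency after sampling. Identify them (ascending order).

149.38 kHz, 159.86 kHz

fs/2 = 25.77 kHz.
159.86 kHz mod fs = 5.24 kHz.
5.24 kHz ≤ fs/2 = 25.77 kHz, appears at 5.24 kHz.
5.88 kHz ≤ fs/2 = 25.77 kHz, passes unchanged.
38.52 kHz > fs/2 = 25.77 kHz, folds to fs − 38.52 kHz = 13.02 kHz.
149.38 kHz mod fs = 46.3 kHz.
46.3 kHz > fs/2 = 25.77 kHz, folds to fs − 46.3 kHz = 5.24 kHz.
143 kHz mod fs = 39.92 kHz.
39.92 kHz > fs/2 = 25.77 kHz, folds to fs − 39.92 kHz = 11.62 kHz.
149.38 kHz and 159.86 kHz both map to 5.24 kHz.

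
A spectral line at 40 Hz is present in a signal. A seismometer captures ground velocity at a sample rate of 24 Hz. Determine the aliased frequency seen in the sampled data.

8 Hz

40 Hz mod fs = 16 Hz.
16 Hz > fs/2 = 12 Hz, folds to fs − 16 Hz = 8 Hz.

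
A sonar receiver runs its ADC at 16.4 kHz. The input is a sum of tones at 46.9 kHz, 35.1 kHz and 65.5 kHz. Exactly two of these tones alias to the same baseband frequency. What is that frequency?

fs/2 = 8.2 kHz.
46.9 kHz mod fs = 14.1 kHz.
14.1 kHz > fs/2 = 8.2 kHz, folds to fs − 14.1 kHz = 2.3 kHz.
35.1 kHz mod fs = 2.3 kHz.
2.3 kHz ≤ fs/2 = 8.2 kHz, appears at 2.3 kHz.
65.5 kHz mod fs = 16.3 kHz.
16.3 kHz > fs/2 = 8.2 kHz, folds to fs − 16.3 kHz = 0.1 kHz.
35.1 kHz and 46.9 kHz both map to 2.3 kHz.

2.3 kHz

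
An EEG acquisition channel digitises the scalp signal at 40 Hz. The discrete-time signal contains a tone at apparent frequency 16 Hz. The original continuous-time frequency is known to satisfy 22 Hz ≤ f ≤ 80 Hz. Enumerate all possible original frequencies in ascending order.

24 Hz, 56 Hz, 64 Hz

Frequencies that alias to 16 Hz are k·fs ± 16 Hz for integer k ≥ 0.
k=0: 16 Hz.
k=1: 24 Hz, 56 Hz.
k=2: 64 Hz, 96 Hz.
k=3: 104 Hz, 136 Hz.
Within [22 Hz, 80 Hz]: 24 Hz, 56 Hz, 64 Hz.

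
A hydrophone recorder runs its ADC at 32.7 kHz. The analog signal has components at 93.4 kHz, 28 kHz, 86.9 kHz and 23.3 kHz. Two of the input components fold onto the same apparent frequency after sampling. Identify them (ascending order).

fs/2 = 16.35 kHz.
93.4 kHz mod fs = 28 kHz.
28 kHz > fs/2 = 16.35 kHz, folds to fs − 28 kHz = 4.7 kHz.
28 kHz > fs/2 = 16.35 kHz, folds to fs − 28 kHz = 4.7 kHz.
86.9 kHz mod fs = 21.5 kHz.
21.5 kHz > fs/2 = 16.35 kHz, folds to fs − 21.5 kHz = 11.2 kHz.
23.3 kHz > fs/2 = 16.35 kHz, folds to fs − 23.3 kHz = 9.4 kHz.
28 kHz and 93.4 kHz both map to 4.7 kHz.

28 kHz, 93.4 kHz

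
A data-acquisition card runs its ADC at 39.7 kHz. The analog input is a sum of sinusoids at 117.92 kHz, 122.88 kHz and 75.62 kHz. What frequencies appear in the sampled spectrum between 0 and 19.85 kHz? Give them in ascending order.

1.18 kHz, 3.78 kHz

fs/2 = 19.85 kHz.
117.92 kHz mod fs = 38.52 kHz.
38.52 kHz > fs/2 = 19.85 kHz, folds to fs − 38.52 kHz = 1.18 kHz.
122.88 kHz mod fs = 3.78 kHz.
3.78 kHz ≤ fs/2 = 19.85 kHz, appears at 3.78 kHz.
75.62 kHz mod fs = 35.92 kHz.
35.92 kHz > fs/2 = 19.85 kHz, folds to fs − 35.92 kHz = 3.78 kHz.
Distinct values: {1.18 kHz, 3.78 kHz}.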